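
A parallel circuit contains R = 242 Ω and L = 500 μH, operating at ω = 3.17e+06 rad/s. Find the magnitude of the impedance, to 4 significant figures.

X_L = ωL = 1585 Ω
Parallel: admittances add. Y = 1/R + 1/(jωL)
Y = (0.004132 − j0.0006309) S
|Y| = 0.004180 S → |Z| = 1/|Y| = 239.2 Ω, ∠Z = −∠Y = 8.681°

239.2 Ω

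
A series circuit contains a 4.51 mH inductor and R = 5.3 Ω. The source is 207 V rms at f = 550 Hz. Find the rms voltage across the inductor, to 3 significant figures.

196 V

ω = 2πf = 3456 rad/s
X_L = ωL = 15.6 Ω
Z = 5.30 + j15.6 Ω
|Z| = √(5.30² + 15.6²) = 16.5 Ω
I = V/|Z| = 12.6 A
V_L = I·|Z_L| = 12.6 × 15.6 = 196 V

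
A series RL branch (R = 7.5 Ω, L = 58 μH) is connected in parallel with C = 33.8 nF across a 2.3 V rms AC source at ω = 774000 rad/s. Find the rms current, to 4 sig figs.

13.27 mA

X_L = ωL = 44.89 Ω
X_C = 1/(ωC) = 38.22 Ω
Branch 1 (R+jX_L): Z₁ = 7.500 + j44.89 Ω, |Z₁| = 45.51 Ω
Branch 2 (−jX_C): Z₂ = −j38.22 Ω
Parallel: Z = Z₁Z₂/(Z₁+Z₂), |Z| = 173.4 Ω, ∠Z = -51.12°
I = V/|Z| = 2.3/173.4 = 13.27 mA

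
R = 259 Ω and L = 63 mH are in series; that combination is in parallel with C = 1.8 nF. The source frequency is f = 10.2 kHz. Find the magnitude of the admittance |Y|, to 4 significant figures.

132.2 μS

ω = 2πf = 64090 rad/s
X_L = ωL = 4038 Ω
X_C = 1/(ωC) = 8669 Ω
Branch 1 (R+jX_L): Z₁ = 259.0 + j4038 Ω, |Z₁| = 4046 Ω
Branch 2 (−jX_C): Z₂ = −j8669 Ω
Parallel: Z = Z₁Z₂/(Z₁+Z₂), |Z| = 7561 Ω, ∠Z = 83.13°
|Y| = 1/|Z| = 132.2 μS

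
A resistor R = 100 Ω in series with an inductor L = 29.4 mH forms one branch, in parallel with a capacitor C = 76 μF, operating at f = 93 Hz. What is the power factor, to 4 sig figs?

0.2216

ω = 2πf = 584.3 rad/s
X_L = ωL = 17.18 Ω
X_C = 1/(ωC) = 22.52 Ω
Branch 1 (R+jX_L): Z₁ = 100.0 + j17.18 Ω, |Z₁| = 101.5 Ω
Branch 2 (−jX_C): Z₂ = −j22.52 Ω
Parallel: Z = Z₁Z₂/(Z₁+Z₂), |Z| = 22.82 Ω, ∠Z = -77.20°
cos φ = cos(-77.20°) = 0.2216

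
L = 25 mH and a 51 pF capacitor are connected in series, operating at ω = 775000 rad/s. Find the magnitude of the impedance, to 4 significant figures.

X_L = ωL = 19380 Ω
X_C = 1/(ωC) = 25300 Ω
Net reactance X = X_L − X_C = -5925 Ω
Z = − j5925 Ω
|Z| = √(0² + 5925²) = 5925 Ω

5925 Ω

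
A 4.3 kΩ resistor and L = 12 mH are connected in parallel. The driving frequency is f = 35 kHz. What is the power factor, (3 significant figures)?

0.523

ω = 2πf = 219900 rad/s
X_L = ωL = 2640 Ω
Parallel: admittances add. Y = 1/R + 1/(jωL)
Y = (0.000233 − j0.000379) S
|Y| = 0.000445 S → |Z| = 1/|Y| = 2250 Ω, ∠Z = −∠Y = 58.5°
cos φ = cos(58.5°) = 0.523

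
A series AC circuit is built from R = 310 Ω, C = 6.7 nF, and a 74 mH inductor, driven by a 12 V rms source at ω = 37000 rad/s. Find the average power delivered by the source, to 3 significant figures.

X_L = ωL = 2740 Ω
X_C = 1/(ωC) = 4030 Ω
Net reactance X = X_L − X_C = -1300 Ω
Z = 310 − j1300 Ω
|Z| = √(310² + 1300²) = 1330 Ω
∠Z = arctan(-1300/310) = -76.5°
I = V/|Z| = 9.01 mA
P = VI cos φ = 12 × 0.00901 × cos(-76.5°) = 25.1 mW

25.1 mW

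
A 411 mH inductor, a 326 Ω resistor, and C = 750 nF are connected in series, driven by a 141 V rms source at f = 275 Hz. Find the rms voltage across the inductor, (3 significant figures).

302 V

ω = 2πf = 1728 rad/s
X_L = ωL = 710 Ω
X_C = 1/(ωC) = 772 Ω
Net reactance X = X_L − X_C = -61.5 Ω
Z = 326 − j61.5 Ω
|Z| = √(326² + 61.5²) = 332 Ω
I = V/|Z| = 425 mA
V_L = I·|Z_L| = 0.425 × 710 = 302 V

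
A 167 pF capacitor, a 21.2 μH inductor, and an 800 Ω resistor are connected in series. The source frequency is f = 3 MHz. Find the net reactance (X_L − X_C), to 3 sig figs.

81.9 Ω

ω = 2πf = 1.885e+07 rad/s
X_L = ωL = 400 Ω
X_C = 1/(ωC) = 318 Ω
X = 400 − 318 = 81.9 Ω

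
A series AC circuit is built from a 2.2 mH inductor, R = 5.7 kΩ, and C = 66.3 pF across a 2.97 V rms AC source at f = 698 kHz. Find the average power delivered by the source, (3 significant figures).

ω = 2πf = 4.386e+06 rad/s
X_L = ωL = 9650 Ω
X_C = 1/(ωC) = 3440 Ω
Net reactance X = X_L − X_C = 6210 Ω
Z = 5700 + j6210 Ω
|Z| = √(5700² + 6210²) = 8430 Ω
∠Z = arctan(6210/5700) = 47.4°
I = V/|Z| = 352 μA
P = VI cos φ = 2.97 × 0.000352 × cos(47.4°) = 708 μW

708 μW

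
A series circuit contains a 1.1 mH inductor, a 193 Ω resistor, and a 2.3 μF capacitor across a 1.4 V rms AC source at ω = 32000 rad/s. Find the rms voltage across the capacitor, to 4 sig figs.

0.09795 V

X_L = ωL = 35.20 Ω
X_C = 1/(ωC) = 13.59 Ω
Net reactance X = X_L − X_C = 21.61 Ω
Z = 193.0 + j21.61 Ω
|Z| = √(193.0² + 21.61²) = 194.2 Ω
I = V/|Z| = 7.209 mA
V_C = I·|Z_C| = 0.007209 × 13.59 = 0.09795 V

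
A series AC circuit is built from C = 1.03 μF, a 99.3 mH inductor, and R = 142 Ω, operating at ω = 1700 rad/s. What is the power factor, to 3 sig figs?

0.333

X_L = ωL = 169 Ω
X_C = 1/(ωC) = 571 Ω
Net reactance X = X_L − X_C = -402 Ω
Z = 142 − j402 Ω
|Z| = √(142² + 402²) = 427 Ω
∠Z = arctan(-402/142) = -70.6°
cos φ = cos(-70.6°) = 0.333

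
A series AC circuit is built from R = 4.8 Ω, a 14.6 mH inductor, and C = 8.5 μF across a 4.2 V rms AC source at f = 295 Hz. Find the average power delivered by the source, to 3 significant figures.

ω = 2πf = 1854 rad/s
X_L = ωL = 27.1 Ω
X_C = 1/(ωC) = 63.5 Ω
Net reactance X = X_L − X_C = -36.4 Ω
Z = 4.80 − j36.4 Ω
|Z| = √(4.80² + 36.4²) = 36.7 Ω
∠Z = arctan(-36.4/4.80) = -82.5°
I = V/|Z| = 114 mA
P = VI cos φ = 4.2 × 0.114 × cos(-82.5°) = 62.8 mW

62.8 mW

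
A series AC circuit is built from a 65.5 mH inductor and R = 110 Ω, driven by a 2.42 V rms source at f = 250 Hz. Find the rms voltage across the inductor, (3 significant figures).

1.65 V

ω = 2πf = 1571 rad/s
X_L = ωL = 103 Ω
Z = 110 + j103 Ω
|Z| = √(110² + 103²) = 151 Ω
I = V/|Z| = 16.1 mA
V_L = I·|Z_L| = 0.0161 × 103 = 1.65 V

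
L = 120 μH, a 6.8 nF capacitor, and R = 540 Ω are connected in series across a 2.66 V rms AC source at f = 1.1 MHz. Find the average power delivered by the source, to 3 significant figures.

4.04 mW

ω = 2πf = 6.912e+06 rad/s
X_L = ωL = 829 Ω
X_C = 1/(ωC) = 21.3 Ω
Net reactance X = X_L − X_C = 808 Ω
Z = 540 + j808 Ω
|Z| = √(540² + 808²) = 972 Ω
∠Z = arctan(808/540) = 56.2°
I = V/|Z| = 2.74 mA
P = VI cos φ = 2.66 × 0.00274 × cos(56.2°) = 4.04 mW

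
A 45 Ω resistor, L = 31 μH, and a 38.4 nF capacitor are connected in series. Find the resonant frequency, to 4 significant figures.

ω₀ = 1/√(LC) = 1/√(3.1e-05 × 3.84e-08) = 916500 rad/s
f₀ = ω₀/(2π) = 145.9 kHz

145.9 kHz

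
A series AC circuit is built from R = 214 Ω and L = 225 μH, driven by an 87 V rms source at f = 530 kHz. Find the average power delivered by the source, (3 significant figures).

2.67 W

ω = 2πf = 3.33e+06 rad/s
X_L = ωL = 749 Ω
Z = 214 + j749 Ω
|Z| = √(214² + 749²) = 779 Ω
∠Z = arctan(749/214) = 74.1°
I = V/|Z| = 112 mA
P = VI cos φ = 87 × 0.112 × cos(74.1°) = 2.67 W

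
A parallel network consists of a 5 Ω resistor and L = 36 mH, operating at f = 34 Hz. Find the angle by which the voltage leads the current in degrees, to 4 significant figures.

ω = 2πf = 213.6 rad/s
X_L = ωL = 7.691 Ω
Parallel: admittances add. Y = 1/R + 1/(jωL)
Y = (0.2000 − j0.1300) S
|Y| = 0.2386 S → |Z| = 1/|Y| = 4.192 Ω, ∠Z = −∠Y = 33.03°

33.03°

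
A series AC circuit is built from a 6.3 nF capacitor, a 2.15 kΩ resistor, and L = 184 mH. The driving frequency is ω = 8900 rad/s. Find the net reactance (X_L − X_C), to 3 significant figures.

-16200 Ω

X_L = ωL = 1640 Ω
X_C = 1/(ωC) = 17800 Ω
X = 1640 − 17800 = -16200 Ω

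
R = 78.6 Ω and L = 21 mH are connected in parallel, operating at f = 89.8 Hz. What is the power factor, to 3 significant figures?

ω = 2πf = 564.2 rad/s
X_L = ωL = 11.8 Ω
Parallel: admittances add. Y = 1/R + 1/(jωL)
Y = (0.0127 − j0.0844) S
|Y| = 0.0854 S → |Z| = 1/|Y| = 11.7 Ω, ∠Z = −∠Y = 81.4°
cos φ = cos(81.4°) = 0.149

0.149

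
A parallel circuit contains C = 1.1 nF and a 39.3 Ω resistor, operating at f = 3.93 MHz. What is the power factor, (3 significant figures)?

ω = 2πf = 2.469e+07 rad/s
X_C = 1/(ωC) = 36.8 Ω
Parallel: admittances add. Y = 1/R + jωC
Y = (0.0254 + j0.0272) S
|Y| = 0.0372 S → |Z| = 1/|Y| = 26.9 Ω, ∠Z = −∠Y = -46.9°
cos φ = cos(-46.9°) = 0.684

0.684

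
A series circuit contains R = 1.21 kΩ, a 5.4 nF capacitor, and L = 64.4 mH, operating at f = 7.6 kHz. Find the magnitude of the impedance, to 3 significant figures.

ω = 2πf = 47750 rad/s
X_L = ωL = 3080 Ω
X_C = 1/(ωC) = 3880 Ω
Net reactance X = X_L − X_C = -803 Ω
Z = 1210 − j803 Ω
|Z| = √(1210² + 803²) = 1450 Ω

1450 Ω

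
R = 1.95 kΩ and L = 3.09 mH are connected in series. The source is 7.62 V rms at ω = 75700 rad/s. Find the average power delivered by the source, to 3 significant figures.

29.4 mW

X_L = ωL = 234 Ω
Z = 1950 + j234 Ω
|Z| = √(1950² + 234²) = 1960 Ω
∠Z = arctan(234/1950) = 6.84°
I = V/|Z| = 3.88 mA
P = VI cos φ = 7.62 × 0.00388 × cos(6.84°) = 29.4 mW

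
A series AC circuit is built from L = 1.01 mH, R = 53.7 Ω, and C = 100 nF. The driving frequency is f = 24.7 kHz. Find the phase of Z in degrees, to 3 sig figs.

ω = 2πf = 155200 rad/s
X_L = ωL = 157 Ω
X_C = 1/(ωC) = 64.4 Ω
Net reactance X = X_L − X_C = 92.3 Ω
Z = 53.7 + j92.3 Ω
|Z| = √(53.7² + 92.3²) = 107 Ω
∠Z = arctan(92.3/53.7) = 59.8°

59.8°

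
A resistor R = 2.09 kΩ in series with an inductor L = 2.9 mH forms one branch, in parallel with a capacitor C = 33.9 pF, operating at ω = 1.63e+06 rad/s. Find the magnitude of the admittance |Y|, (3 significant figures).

X_L = ωL = 4730 Ω
X_C = 1/(ωC) = 18100 Ω
Branch 1 (R+jX_L): Z₁ = 2090 + j4730 Ω, |Z₁| = 5170 Ω
Branch 2 (−jX_C): Z₂ = −j18100 Ω
Parallel: Z = Z₁Z₂/(Z₁+Z₂), |Z| = 6910 Ω, ∠Z = 57.3°
|Y| = 1/|Z| = 145 μS

145 μS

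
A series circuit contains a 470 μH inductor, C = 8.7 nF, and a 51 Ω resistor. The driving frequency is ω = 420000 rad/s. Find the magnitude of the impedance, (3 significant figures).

X_L = ωL = 197 Ω
X_C = 1/(ωC) = 274 Ω
Net reactance X = X_L − X_C = -76.3 Ω
Z = 51.0 − j76.3 Ω
|Z| = √(51.0² + 76.3²) = 91.8 Ω

91.8 Ω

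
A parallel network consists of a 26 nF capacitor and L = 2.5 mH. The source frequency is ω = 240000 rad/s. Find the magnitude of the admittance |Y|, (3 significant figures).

4.57 mS

X_L = ωL = 600 Ω
X_C = 1/(ωC) = 160 Ω
Parallel: admittances add. Y = 1/(jωL) + jωC
Y = (0 + j0.00457) S
|Y| = 0.00457 S → |Z| = 1/|Y| = 219 Ω, ∠Z = −∠Y = -90.0°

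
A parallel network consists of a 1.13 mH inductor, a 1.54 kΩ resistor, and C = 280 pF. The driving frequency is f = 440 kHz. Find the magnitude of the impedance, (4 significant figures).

ω = 2πf = 2.765e+06 rad/s
X_L = ωL = 3124 Ω
X_C = 1/(ωC) = 1292 Ω
Parallel: admittances add. Y = 1/R + 1/(jωL) + jωC
Y = (0.0006494 + j0.0004540) S
|Y| = 0.0007923 S → |Z| = 1/|Y| = 1262 Ω, ∠Z = −∠Y = -34.96°

1262 Ω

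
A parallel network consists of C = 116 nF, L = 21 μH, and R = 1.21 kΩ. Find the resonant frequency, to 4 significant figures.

ω₀ = 1/√(LC) = 1/√(2.1e-05 × 1.16e-07) = 640700 rad/s
f₀ = ω₀/(2π) = 102.0 kHz

102.0 kHz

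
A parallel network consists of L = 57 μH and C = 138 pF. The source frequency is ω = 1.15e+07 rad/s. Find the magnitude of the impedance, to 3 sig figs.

X_L = ωL = 656 Ω
X_C = 1/(ωC) = 630 Ω
Parallel: admittances add. Y = 1/(jωL) + jωC
Y = (0 + j6.14e-05) S
|Y| = 6.14e-05 S → |Z| = 1/|Y| = 16300 Ω, ∠Z = −∠Y = -90.0°

16300 Ω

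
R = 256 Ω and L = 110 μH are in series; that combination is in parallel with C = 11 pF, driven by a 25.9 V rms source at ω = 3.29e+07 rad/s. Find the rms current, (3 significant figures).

2.31 mA

X_L = ωL = 3620 Ω
X_C = 1/(ωC) = 2760 Ω
Branch 1 (R+jX_L): Z₁ = 256 + j3620 Ω, |Z₁| = 3630 Ω
Branch 2 (−jX_C): Z₂ = −j2760 Ω
Parallel: Z = Z₁Z₂/(Z₁+Z₂), |Z| = 11200 Ω, ∠Z = -77.4°
I = V/|Z| = 25.9/11200 = 2.31 mA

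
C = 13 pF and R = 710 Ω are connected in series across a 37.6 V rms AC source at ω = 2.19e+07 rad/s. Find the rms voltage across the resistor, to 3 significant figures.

X_C = 1/(ωC) = 3510 Ω
Z = 710 − j3510 Ω
|Z| = √(710² + 3510²) = 3580 Ω
I = V/|Z| = 10.5 mA
V_R = I·|Z_R| = 0.0105 × 710 = 7.45 V

7.45 V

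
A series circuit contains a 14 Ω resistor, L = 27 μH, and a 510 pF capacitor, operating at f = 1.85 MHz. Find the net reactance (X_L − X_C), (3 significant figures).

145 Ω

ω = 2πf = 1.162e+07 rad/s
X_L = ωL = 314 Ω
X_C = 1/(ωC) = 169 Ω
X = 314 − 169 = 145 Ω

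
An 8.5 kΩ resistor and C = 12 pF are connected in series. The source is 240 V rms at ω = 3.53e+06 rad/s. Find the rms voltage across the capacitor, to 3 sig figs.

X_C = 1/(ωC) = 23600 Ω
Z = 8500 − j23600 Ω
|Z| = √(8500² + 23600²) = 25100 Ω
I = V/|Z| = 9.57 mA
V_C = I·|Z_C| = 0.00957 × 23600 = 226 V

226 V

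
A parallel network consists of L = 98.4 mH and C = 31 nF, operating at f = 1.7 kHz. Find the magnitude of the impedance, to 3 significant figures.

1610 Ω

ω = 2πf = 10680 rad/s
X_L = ωL = 1050 Ω
X_C = 1/(ωC) = 3020 Ω
Parallel: admittances add. Y = 1/(jωL) + jωC
Y = (0 − j0.000620) S
|Y| = 0.000620 S → |Z| = 1/|Y| = 1610 Ω, ∠Z = −∠Y = 90.0°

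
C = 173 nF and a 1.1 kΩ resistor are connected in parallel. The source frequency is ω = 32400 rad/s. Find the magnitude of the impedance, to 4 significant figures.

176.1 Ω

X_C = 1/(ωC) = 178.4 Ω
Parallel: admittances add. Y = 1/R + jωC
Y = (0.0009091 + j0.005605) S
|Y| = 0.005678 S → |Z| = 1/|Y| = 176.1 Ω, ∠Z = −∠Y = -80.79°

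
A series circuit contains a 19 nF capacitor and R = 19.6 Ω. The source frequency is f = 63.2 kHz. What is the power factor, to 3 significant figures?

ω = 2πf = 397100 rad/s
X_C = 1/(ωC) = 133 Ω
Z = 19.6 − j133 Ω
|Z| = √(19.6² + 133²) = 134 Ω
∠Z = arctan(-133/19.6) = -81.6°
cos φ = cos(-81.6°) = 0.146

0.146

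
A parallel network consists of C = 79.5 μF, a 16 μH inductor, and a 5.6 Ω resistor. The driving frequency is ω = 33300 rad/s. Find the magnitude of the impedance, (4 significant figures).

X_L = ωL = 0.5328 Ω
X_C = 1/(ωC) = 0.3777 Ω
Parallel: admittances add. Y = 1/R + 1/(jωL) + jωC
Y = (0.1786 + j0.7705) S
|Y| = 0.7909 S → |Z| = 1/|Y| = 1.264 Ω, ∠Z = −∠Y = -76.95°

1.264 Ω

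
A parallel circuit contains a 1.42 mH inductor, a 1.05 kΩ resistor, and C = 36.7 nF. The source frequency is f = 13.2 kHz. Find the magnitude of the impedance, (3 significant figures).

ω = 2πf = 82940 rad/s
X_L = ωL = 118 Ω
X_C = 1/(ωC) = 329 Ω
Parallel: admittances add. Y = 1/R + 1/(jωL) + jωC
Y = (0.000952 − j0.00545) S
|Y| = 0.00553 S → |Z| = 1/|Y| = 181 Ω, ∠Z = −∠Y = 80.1°

181 Ω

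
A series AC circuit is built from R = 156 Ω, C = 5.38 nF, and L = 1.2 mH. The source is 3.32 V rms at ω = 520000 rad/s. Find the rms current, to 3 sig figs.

10.7 mA

X_L = ωL = 624 Ω
X_C = 1/(ωC) = 357 Ω
Net reactance X = X_L − X_C = 267 Ω
Z = 156 + j267 Ω
|Z| = √(156² + 267²) = 309 Ω
I = V/|Z| = 3.32/309 = 10.7 mA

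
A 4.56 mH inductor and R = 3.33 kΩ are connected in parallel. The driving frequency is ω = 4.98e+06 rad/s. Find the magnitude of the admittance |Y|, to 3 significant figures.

304 μS

X_L = ωL = 22700 Ω
Parallel: admittances add. Y = 1/R + 1/(jωL)
Y = (0.000300 − j4.4e-05) S
|Y| = 0.000304 S → |Z| = 1/|Y| = 3290 Ω, ∠Z = −∠Y = 8.34°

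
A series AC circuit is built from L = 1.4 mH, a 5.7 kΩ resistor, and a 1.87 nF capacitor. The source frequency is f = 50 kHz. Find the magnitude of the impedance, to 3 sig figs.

5840 Ω

ω = 2πf = 314200 rad/s
X_L = ωL = 440 Ω
X_C = 1/(ωC) = 1700 Ω
Net reactance X = X_L − X_C = -1260 Ω
Z = 5700 − j1260 Ω
|Z| = √(5700² + 1260²) = 5840 Ω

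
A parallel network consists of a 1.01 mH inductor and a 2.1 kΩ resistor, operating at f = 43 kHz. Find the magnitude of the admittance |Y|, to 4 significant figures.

3.695 mS

ω = 2πf = 270200 rad/s
X_L = ωL = 272.9 Ω
Parallel: admittances add. Y = 1/R + 1/(jωL)
Y = (0.0004762 − j0.003665) S
|Y| = 0.003695 S → |Z| = 1/|Y| = 270.6 Ω, ∠Z = −∠Y = 82.60°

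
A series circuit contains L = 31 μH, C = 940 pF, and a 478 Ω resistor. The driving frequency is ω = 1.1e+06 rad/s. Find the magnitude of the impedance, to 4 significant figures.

X_L = ωL = 34.10 Ω
X_C = 1/(ωC) = 967.1 Ω
Net reactance X = X_L − X_C = -933.0 Ω
Z = 478.0 − j933.0 Ω
|Z| = √(478.0² + 933.0²) = 1048 Ω

1048 Ω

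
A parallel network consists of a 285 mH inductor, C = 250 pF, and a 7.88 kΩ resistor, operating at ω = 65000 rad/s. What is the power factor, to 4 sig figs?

X_L = ωL = 18520 Ω
X_C = 1/(ωC) = 61540 Ω
Parallel: admittances add. Y = 1/R + 1/(jωL) + jωC
Y = (0.0001269 − j3.773e-05) S
|Y| = 0.0001324 S → |Z| = 1/|Y| = 7553 Ω, ∠Z = −∠Y = 16.56°
cos φ = cos(16.56°) = 0.9585

0.9585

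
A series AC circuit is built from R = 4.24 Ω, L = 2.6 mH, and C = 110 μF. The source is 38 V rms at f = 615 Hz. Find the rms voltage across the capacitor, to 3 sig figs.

ω = 2πf = 3864 rad/s
X_L = ωL = 10.0 Ω
X_C = 1/(ωC) = 2.35 Ω
Net reactance X = X_L − X_C = 7.69 Ω
Z = 4.24 + j7.69 Ω
|Z| = √(4.24² + 7.69²) = 8.79 Ω
I = V/|Z| = 4.33 A
V_C = I·|Z_C| = 4.33 × 2.35 = 10.2 V

10.2 V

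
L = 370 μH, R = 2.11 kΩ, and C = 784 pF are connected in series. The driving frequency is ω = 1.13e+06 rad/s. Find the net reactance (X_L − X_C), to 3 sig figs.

X_L = ωL = 418 Ω
X_C = 1/(ωC) = 1130 Ω
X = 418 − 1130 = -711 Ω

-711 Ω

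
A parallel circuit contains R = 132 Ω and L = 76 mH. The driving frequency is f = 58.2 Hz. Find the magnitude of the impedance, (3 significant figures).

ω = 2πf = 365.7 rad/s
X_L = ωL = 27.8 Ω
Parallel: admittances add. Y = 1/R + 1/(jωL)
Y = (0.00758 − j0.0360) S
|Y| = 0.0368 S → |Z| = 1/|Y| = 27.2 Ω, ∠Z = −∠Y = 78.1°

27.2 Ω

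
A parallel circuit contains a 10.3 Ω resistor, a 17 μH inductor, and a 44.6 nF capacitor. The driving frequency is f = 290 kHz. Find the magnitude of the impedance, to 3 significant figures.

ω = 2πf = 1.822e+06 rad/s
X_L = ωL = 31.0 Ω
X_C = 1/(ωC) = 12.3 Ω
Parallel: admittances add. Y = 1/R + 1/(jωL) + jωC
Y = (0.0971 + j0.0490) S
|Y| = 0.109 S → |Z| = 1/|Y| = 9.20 Ω, ∠Z = −∠Y = -26.8°

9.20 Ω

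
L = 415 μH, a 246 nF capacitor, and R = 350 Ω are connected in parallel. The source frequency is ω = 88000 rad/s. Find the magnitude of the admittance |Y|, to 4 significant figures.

X_L = ωL = 36.52 Ω
X_C = 1/(ωC) = 46.19 Ω
Parallel: admittances add. Y = 1/R + 1/(jωL) + jωC
Y = (0.002857 − j0.005734) S
|Y| = 0.006407 S → |Z| = 1/|Y| = 156.1 Ω, ∠Z = −∠Y = 63.51°

6.407 mS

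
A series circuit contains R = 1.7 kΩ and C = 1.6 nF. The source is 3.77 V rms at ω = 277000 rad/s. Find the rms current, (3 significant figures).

1.33 mA

X_C = 1/(ωC) = 2260 Ω
Z = 1700 − j2260 Ω
|Z| = √(1700² + 2260²) = 2830 Ω
I = V/|Z| = 3.77/2830 = 1.33 mA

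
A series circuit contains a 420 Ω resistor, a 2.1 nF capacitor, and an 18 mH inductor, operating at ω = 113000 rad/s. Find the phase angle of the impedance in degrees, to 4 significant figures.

-79.10°

X_L = ωL = 2034 Ω
X_C = 1/(ωC) = 4214 Ω
Net reactance X = X_L − X_C = -2180 Ω
Z = 420.0 − j2180 Ω
|Z| = √(420.0² + 2180²) = 2220 Ω
∠Z = arctan(-2180/420.0) = -79.10°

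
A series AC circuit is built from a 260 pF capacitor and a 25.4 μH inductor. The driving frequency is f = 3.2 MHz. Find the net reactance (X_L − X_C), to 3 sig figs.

ω = 2πf = 2.011e+07 rad/s
X_L = ωL = 511 Ω
X_C = 1/(ωC) = 191 Ω
X = 511 − 191 = 319 Ω

319 Ω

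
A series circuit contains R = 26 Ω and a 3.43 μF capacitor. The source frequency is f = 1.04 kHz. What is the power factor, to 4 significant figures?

ω = 2πf = 6535 rad/s
X_C = 1/(ωC) = 44.62 Ω
Z = 26.00 − j44.62 Ω
|Z| = √(26.00² + 44.62²) = 51.64 Ω
∠Z = arctan(-44.62/26.00) = -59.77°
cos φ = cos(-59.77°) = 0.5035

0.5035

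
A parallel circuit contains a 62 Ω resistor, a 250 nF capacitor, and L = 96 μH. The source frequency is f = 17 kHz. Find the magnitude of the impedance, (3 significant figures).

ω = 2πf = 106800 rad/s
X_L = ωL = 10.3 Ω
X_C = 1/(ωC) = 37.4 Ω
Parallel: admittances add. Y = 1/R + 1/(jωL) + jωC
Y = (0.0161 − j0.0708) S
|Y| = 0.0726 S → |Z| = 1/|Y| = 13.8 Ω, ∠Z = −∠Y = 77.2°

13.8 Ω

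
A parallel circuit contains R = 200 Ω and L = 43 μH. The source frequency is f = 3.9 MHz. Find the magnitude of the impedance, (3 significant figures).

ω = 2πf = 2.45e+07 rad/s
X_L = ωL = 1050 Ω
Parallel: admittances add. Y = 1/R + 1/(jωL)
Y = (0.00500 − j0.000949) S
|Y| = 0.00509 S → |Z| = 1/|Y| = 196 Ω, ∠Z = −∠Y = 10.7°

196 Ω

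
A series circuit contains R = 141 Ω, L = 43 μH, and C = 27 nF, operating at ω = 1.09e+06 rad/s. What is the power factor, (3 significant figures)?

X_L = ωL = 46.9 Ω
X_C = 1/(ωC) = 34.0 Ω
Net reactance X = X_L − X_C = 12.9 Ω
Z = 141 + j12.9 Ω
|Z| = √(141² + 12.9²) = 142 Ω
∠Z = arctan(12.9/141) = 5.22°
cos φ = cos(5.22°) = 0.996

0.996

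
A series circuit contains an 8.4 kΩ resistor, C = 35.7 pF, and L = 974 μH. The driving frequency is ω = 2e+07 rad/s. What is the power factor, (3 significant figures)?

X_L = ωL = 19500 Ω
X_C = 1/(ωC) = 1400 Ω
Net reactance X = X_L − X_C = 18100 Ω
Z = 8400 + j18100 Ω
|Z| = √(8400² + 18100²) = 19900 Ω
∠Z = arctan(18100/8400) = 65.1°
cos φ = cos(65.1°) = 0.421

0.421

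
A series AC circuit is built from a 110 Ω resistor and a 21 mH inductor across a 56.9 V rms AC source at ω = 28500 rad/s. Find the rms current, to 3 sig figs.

X_L = ωL = 598 Ω
Z = 110 + j598 Ω
|Z| = √(110² + 598²) = 609 Ω
I = V/|Z| = 56.9/609 = 93.5 mA

93.5 mA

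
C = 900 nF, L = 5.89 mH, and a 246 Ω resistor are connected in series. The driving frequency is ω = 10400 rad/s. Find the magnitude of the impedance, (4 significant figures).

X_L = ωL = 61.26 Ω
X_C = 1/(ωC) = 106.8 Ω
Net reactance X = X_L − X_C = -45.58 Ω
Z = 246.0 − j45.58 Ω
|Z| = √(246.0² + 45.58²) = 250.2 Ω

250.2 Ω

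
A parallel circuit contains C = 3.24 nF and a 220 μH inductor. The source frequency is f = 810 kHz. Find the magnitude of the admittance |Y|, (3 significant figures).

15.6 mS

ω = 2πf = 5.089e+06 rad/s
X_L = ωL = 1120 Ω
X_C = 1/(ωC) = 60.6 Ω
Parallel: admittances add. Y = 1/(jωL) + jωC
Y = (0 + j0.0156) S
|Y| = 0.0156 S → |Z| = 1/|Y| = 64.1 Ω, ∠Z = −∠Y = -90.0°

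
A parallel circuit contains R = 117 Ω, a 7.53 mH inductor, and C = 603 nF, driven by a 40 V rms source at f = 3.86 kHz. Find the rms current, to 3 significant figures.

ω = 2πf = 24250 rad/s
X_L = ωL = 183 Ω
X_C = 1/(ωC) = 68.4 Ω
Parallel: admittances add. Y = 1/R + 1/(jωL) + jωC
Y = (0.00855 + j0.00915) S
|Y| = 0.0125 S → |Z| = 1/|Y| = 79.9 Ω, ∠Z = −∠Y = -46.9°
I = V/|Z| = 40/79.9 = 501 mA

501 mA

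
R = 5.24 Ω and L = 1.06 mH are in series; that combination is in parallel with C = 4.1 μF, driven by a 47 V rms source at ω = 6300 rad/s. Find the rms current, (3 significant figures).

4.64 A

X_L = ωL = 6.68 Ω
X_C = 1/(ωC) = 38.7 Ω
Branch 1 (R+jX_L): Z₁ = 5.24 + j6.68 Ω, |Z₁| = 8.49 Ω
Branch 2 (−jX_C): Z₂ = −j38.7 Ω
Parallel: Z = Z₁Z₂/(Z₁+Z₂), |Z| = 10.1 Ω, ∠Z = 42.6°
I = V/|Z| = 47/10.1 = 4.64 A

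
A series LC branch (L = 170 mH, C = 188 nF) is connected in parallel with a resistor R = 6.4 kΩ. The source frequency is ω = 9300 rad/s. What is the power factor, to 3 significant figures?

0.156

X_L = ωL = 1580 Ω
X_C = 1/(ωC) = 572 Ω
Branch 1: Z₁ = R = 6400 Ω
Branch 2 (series LC): Z₂ = j(X_L − X_C) = j1010 Ω
Parallel: Z = Z₁Z₂/(Z₁+Z₂), |Z| = 997 Ω, ∠Z = 81.0°
cos φ = cos(81.0°) = 0.156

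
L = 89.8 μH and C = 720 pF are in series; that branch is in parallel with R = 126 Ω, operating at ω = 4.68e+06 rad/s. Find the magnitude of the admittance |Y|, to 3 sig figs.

11.3 mS

X_L = ωL = 420 Ω
X_C = 1/(ωC) = 297 Ω
Branch 1: Z₁ = R = 126 Ω
Branch 2 (series LC): Z₂ = j(X_L − X_C) = j123 Ω
Parallel: Z = Z₁Z₂/(Z₁+Z₂), |Z| = 88.2 Ω, ∠Z = 45.6°
|Y| = 1/|Z| = 11.3 mS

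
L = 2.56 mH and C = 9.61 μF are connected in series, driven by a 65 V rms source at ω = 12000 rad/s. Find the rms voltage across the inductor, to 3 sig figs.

X_L = ωL = 30.7 Ω
X_C = 1/(ωC) = 8.67 Ω
Net reactance X = X_L − X_C = 22.0 Ω
Z = j22.0 Ω
|Z| = √(0² + 22.0²) = 22.0 Ω
I = V/|Z| = 2.95 A
V_L = I·|Z_L| = 2.95 × 30.7 = 90.6 V

90.6 V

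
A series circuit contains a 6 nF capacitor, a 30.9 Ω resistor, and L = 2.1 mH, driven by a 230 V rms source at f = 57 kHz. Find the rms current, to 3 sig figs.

798 mA

ω = 2πf = 358100 rad/s
X_L = ωL = 752 Ω
X_C = 1/(ωC) = 465 Ω
Net reactance X = X_L − X_C = 287 Ω
Z = 30.9 + j287 Ω
|Z| = √(30.9² + 287²) = 288 Ω
I = V/|Z| = 230/288 = 798 mA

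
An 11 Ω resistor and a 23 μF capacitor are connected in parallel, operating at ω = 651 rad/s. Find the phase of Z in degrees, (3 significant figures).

X_C = 1/(ωC) = 66.8 Ω
Parallel: admittances add. Y = 1/R + jωC
Y = (0.0909 + j0.0150) S
|Y| = 0.0921 S → |Z| = 1/|Y| = 10.9 Ω, ∠Z = −∠Y = -9.35°

-9.35°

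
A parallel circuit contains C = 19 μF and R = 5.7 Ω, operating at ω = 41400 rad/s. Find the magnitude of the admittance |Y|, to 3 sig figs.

806 mS

X_C = 1/(ωC) = 1.27 Ω
Parallel: admittances add. Y = 1/R + jωC
Y = (0.175 + j0.787) S
|Y| = 0.806 S → |Z| = 1/|Y| = 1.24 Ω, ∠Z = −∠Y = -77.4°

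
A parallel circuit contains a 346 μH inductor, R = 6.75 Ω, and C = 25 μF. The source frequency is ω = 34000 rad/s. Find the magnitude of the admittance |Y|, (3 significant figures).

779 mS

X_L = ωL = 11.8 Ω
X_C = 1/(ωC) = 1.18 Ω
Parallel: admittances add. Y = 1/R + 1/(jωL) + jωC
Y = (0.148 + j0.765) S
|Y| = 0.779 S → |Z| = 1/|Y| = 1.28 Ω, ∠Z = −∠Y = -79.0°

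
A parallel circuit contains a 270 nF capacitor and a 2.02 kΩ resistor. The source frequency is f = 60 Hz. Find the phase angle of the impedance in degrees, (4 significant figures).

ω = 2πf = 377.0 rad/s
X_C = 1/(ωC) = 9824 Ω
Parallel: admittances add. Y = 1/R + jωC
Y = (0.0004950 + j0.0001018) S
|Y| = 0.0005054 S → |Z| = 1/|Y| = 1979 Ω, ∠Z = −∠Y = -11.62°

-11.62°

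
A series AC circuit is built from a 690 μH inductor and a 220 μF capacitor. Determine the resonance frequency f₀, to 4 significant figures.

408.5 Hz

ω₀ = 1/√(LC) = 1/√(0.00069 × 0.00022) = 2567 rad/s
f₀ = ω₀/(2π) = 408.5 Hz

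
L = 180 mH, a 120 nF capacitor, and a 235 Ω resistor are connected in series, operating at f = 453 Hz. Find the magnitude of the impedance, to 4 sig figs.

2427 Ω

ω = 2πf = 2846 rad/s
X_L = ωL = 512.3 Ω
X_C = 1/(ωC) = 2928 Ω
Net reactance X = X_L − X_C = -2415 Ω
Z = 235.0 − j2415 Ω
|Z| = √(235.0² + 2415²) = 2427 Ω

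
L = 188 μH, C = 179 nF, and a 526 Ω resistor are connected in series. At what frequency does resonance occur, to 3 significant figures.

27.4 kHz

ω₀ = 1/√(LC) = 1/√(0.000188 × 1.79e-07) = 172400 rad/s
f₀ = ω₀/(2π) = 27.4 kHz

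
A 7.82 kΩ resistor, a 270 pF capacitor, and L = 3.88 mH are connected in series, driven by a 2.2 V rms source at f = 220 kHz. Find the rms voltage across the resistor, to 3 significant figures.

ω = 2πf = 1.382e+06 rad/s
X_L = ωL = 5360 Ω
X_C = 1/(ωC) = 2680 Ω
Net reactance X = X_L − X_C = 2680 Ω
Z = 7820 + j2680 Ω
|Z| = √(7820² + 2680²) = 8270 Ω
I = V/|Z| = 266 μA
V_R = I·|Z_R| = 0.000266 × 7820 = 2.08 V

2.08 V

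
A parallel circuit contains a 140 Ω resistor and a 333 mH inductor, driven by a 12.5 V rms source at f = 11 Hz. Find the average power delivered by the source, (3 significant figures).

ω = 2πf = 69.12 rad/s
X_L = ωL = 23.0 Ω
Parallel: admittances add. Y = 1/R + 1/(jωL)
Y = (0.00714 − j0.0434) S
|Y| = 0.0440 S → |Z| = 1/|Y| = 22.7 Ω, ∠Z = −∠Y = 80.7°
I = V/|Z| = 550 mA
P = VI cos φ = 12.5 × 0.550 × cos(80.7°) = 1.12 W

1.12 W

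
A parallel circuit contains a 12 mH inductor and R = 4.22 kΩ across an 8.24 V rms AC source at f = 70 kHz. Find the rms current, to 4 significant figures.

2.500 mA

ω = 2πf = 439800 rad/s
X_L = ωL = 5278 Ω
Parallel: admittances add. Y = 1/R + 1/(jωL)
Y = (0.0002370 − j0.0001895) S
|Y| = 0.0003034 S → |Z| = 1/|Y| = 3296 Ω, ∠Z = −∠Y = 38.64°
I = V/|Z| = 8.24/3296 = 2.500 mA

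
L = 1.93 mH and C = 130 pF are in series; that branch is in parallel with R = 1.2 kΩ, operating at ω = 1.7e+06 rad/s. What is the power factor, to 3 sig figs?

0.720

X_L = ωL = 3280 Ω
X_C = 1/(ωC) = 4520 Ω
Branch 1: Z₁ = R = 1200 Ω
Branch 2 (series LC): Z₂ = j(X_L − X_C) = −j1240 Ω
Parallel: Z = Z₁Z₂/(Z₁+Z₂), |Z| = 864 Ω, ∠Z = -44.0°
cos φ = cos(-44.0°) = 0.720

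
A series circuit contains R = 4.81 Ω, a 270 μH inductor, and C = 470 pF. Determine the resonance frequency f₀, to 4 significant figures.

446.8 kHz

ω₀ = 1/√(LC) = 1/√(0.00027 × 4.7e-10) = 2.807e+06 rad/s
f₀ = ω₀/(2π) = 446.8 kHz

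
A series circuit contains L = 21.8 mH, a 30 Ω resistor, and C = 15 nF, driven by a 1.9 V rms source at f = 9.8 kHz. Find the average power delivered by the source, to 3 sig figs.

1.59 mW

ω = 2πf = 61580 rad/s
X_L = ωL = 1340 Ω
X_C = 1/(ωC) = 1080 Ω
Net reactance X = X_L − X_C = 260 Ω
Z = 30.0 + j260 Ω
|Z| = √(30.0² + 260²) = 261 Ω
∠Z = arctan(260/30.0) = 83.4°
I = V/|Z| = 7.27 mA
P = VI cos φ = 1.9 × 0.00727 × cos(83.4°) = 1.59 mW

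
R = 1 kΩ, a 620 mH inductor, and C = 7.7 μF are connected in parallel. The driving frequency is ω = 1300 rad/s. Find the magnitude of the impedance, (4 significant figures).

113.3 Ω

X_L = ωL = 806.0 Ω
X_C = 1/(ωC) = 99.90 Ω
Parallel: admittances add. Y = 1/R + 1/(jωL) + jωC
Y = (0.001000 + j0.008769) S
|Y| = 0.008826 S → |Z| = 1/|Y| = 113.3 Ω, ∠Z = −∠Y = -83.49°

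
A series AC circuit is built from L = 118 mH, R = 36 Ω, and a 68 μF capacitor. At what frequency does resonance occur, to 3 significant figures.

56.2 Hz

ω₀ = 1/√(LC) = 1/√(0.118 × 6.8e-05) = 353.0 rad/s
f₀ = ω₀/(2π) = 56.2 Hz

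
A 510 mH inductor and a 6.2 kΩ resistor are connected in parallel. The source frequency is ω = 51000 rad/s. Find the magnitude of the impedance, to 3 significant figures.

X_L = ωL = 26000 Ω
Parallel: admittances add. Y = 1/R + 1/(jωL)
Y = (0.000161 − j3.84e-05) S
|Y| = 0.000166 S → |Z| = 1/|Y| = 6030 Ω, ∠Z = −∠Y = 13.4°

6030 Ω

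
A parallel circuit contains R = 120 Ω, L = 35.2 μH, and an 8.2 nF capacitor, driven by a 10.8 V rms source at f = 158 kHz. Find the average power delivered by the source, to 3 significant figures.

ω = 2πf = 992700 rad/s
X_L = ωL = 34.9 Ω
X_C = 1/(ωC) = 123 Ω
Parallel: admittances add. Y = 1/R + 1/(jωL) + jωC
Y = (0.00833 − j0.0205) S
|Y| = 0.0221 S → |Z| = 1/|Y| = 45.2 Ω, ∠Z = −∠Y = 67.9°
I = V/|Z| = 239 mA
P = VI cos φ = 10.8 × 0.239 × cos(67.9°) = 972 mW

972 mW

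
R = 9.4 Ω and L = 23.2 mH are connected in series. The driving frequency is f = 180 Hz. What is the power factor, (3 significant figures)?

0.337

ω = 2πf = 1131 rad/s
X_L = ωL = 26.2 Ω
Z = 9.40 + j26.2 Ω
|Z| = √(9.40² + 26.2²) = 27.9 Ω
∠Z = arctan(26.2/9.40) = 70.3°
cos φ = cos(70.3°) = 0.337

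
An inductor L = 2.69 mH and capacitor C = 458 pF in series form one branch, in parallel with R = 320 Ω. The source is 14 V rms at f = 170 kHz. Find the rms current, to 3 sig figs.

ω = 2πf = 1.068e+06 rad/s
X_L = ωL = 2870 Ω
X_C = 1/(ωC) = 2040 Ω
Branch 1: Z₁ = R = 320 Ω
Branch 2 (series LC): Z₂ = j(X_L − X_C) = j829 Ω
Parallel: Z = Z₁Z₂/(Z₁+Z₂), |Z| = 299 Ω, ∠Z = 21.1°
I = V/|Z| = 14/299 = 46.9 mA

46.9 mA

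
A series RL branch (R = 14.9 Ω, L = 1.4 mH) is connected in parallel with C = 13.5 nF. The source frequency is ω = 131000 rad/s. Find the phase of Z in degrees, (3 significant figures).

X_L = ωL = 183 Ω
X_C = 1/(ωC) = 565 Ω
Branch 1 (R+jX_L): Z₁ = 14.9 + j183 Ω, |Z₁| = 184 Ω
Branch 2 (−jX_C): Z₂ = −j565 Ω
Parallel: Z = Z₁Z₂/(Z₁+Z₂), |Z| = 272 Ω, ∠Z = 83.1°

83.1°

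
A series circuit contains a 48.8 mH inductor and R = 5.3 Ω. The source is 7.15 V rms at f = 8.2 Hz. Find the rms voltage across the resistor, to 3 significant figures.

6.46 V

ω = 2πf = 51.52 rad/s
X_L = ωL = 2.51 Ω
Z = 5.30 + j2.51 Ω
|Z| = √(5.30² + 2.51²) = 5.87 Ω
I = V/|Z| = 1.22 A
V_R = I·|Z_R| = 1.22 × 5.30 = 6.46 V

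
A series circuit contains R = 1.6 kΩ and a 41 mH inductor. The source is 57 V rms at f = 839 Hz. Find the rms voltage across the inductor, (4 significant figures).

ω = 2πf = 5272 rad/s
X_L = ωL = 216.1 Ω
Z = 1600 + j216.1 Ω
|Z| = √(1600² + 216.1²) = 1615 Ω
I = V/|Z| = 35.30 mA
V_L = I·|Z_L| = 0.03530 × 216.1 = 7.631 V

7.631 V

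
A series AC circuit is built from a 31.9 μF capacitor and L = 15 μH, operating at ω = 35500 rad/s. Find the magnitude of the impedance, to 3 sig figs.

0.351 Ω

X_L = ωL = 0.532 Ω
X_C = 1/(ωC) = 0.883 Ω
Net reactance X = X_L − X_C = -0.351 Ω
Z = − j0.351 Ω
|Z| = √(0² + 0.351²) = 0.351 Ω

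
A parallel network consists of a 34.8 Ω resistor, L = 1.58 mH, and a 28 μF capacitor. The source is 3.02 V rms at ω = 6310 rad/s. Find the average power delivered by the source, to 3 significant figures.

262 mW

X_L = ωL = 9.97 Ω
X_C = 1/(ωC) = 5.66 Ω
Parallel: admittances add. Y = 1/R + 1/(jωL) + jωC
Y = (0.0287 + j0.0764) S
|Y| = 0.0816 S → |Z| = 1/|Y| = 12.3 Ω, ∠Z = −∠Y = -69.4°
I = V/|Z| = 246 mA
P = VI cos φ = 3.02 × 0.246 × cos(-69.4°) = 262 mW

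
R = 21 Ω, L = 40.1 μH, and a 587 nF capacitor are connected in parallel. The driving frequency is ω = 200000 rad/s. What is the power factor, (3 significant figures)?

0.988

X_L = ωL = 8.02 Ω
X_C = 1/(ωC) = 8.52 Ω
Parallel: admittances add. Y = 1/R + 1/(jωL) + jωC
Y = (0.0476 − j0.00729) S
|Y| = 0.0482 S → |Z| = 1/|Y| = 20.8 Ω, ∠Z = −∠Y = 8.70°
cos φ = cos(8.70°) = 0.988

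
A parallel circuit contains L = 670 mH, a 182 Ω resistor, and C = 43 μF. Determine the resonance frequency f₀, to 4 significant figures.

29.65 Hz

ω₀ = 1/√(LC) = 1/√(0.67 × 4.3e-05) = 186.3 rad/s
f₀ = ω₀/(2π) = 29.65 Hz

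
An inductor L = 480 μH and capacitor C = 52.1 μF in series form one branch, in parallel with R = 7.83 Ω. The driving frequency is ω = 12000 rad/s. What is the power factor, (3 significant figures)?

0.469

X_L = ωL = 5.76 Ω
X_C = 1/(ωC) = 1.60 Ω
Branch 1: Z₁ = R = 7.83 Ω
Branch 2 (series LC): Z₂ = j(X_L − X_C) = j4.16 Ω
Parallel: Z = Z₁Z₂/(Z₁+Z₂), |Z| = 3.67 Ω, ∠Z = 62.0°
cos φ = cos(62.0°) = 0.469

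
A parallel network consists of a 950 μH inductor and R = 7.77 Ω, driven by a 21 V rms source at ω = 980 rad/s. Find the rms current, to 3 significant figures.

22.7 A

X_L = ωL = 0.931 Ω
Parallel: admittances add. Y = 1/R + 1/(jωL)
Y = (0.129 − j1.07) S
|Y| = 1.08 S → |Z| = 1/|Y| = 0.924 Ω, ∠Z = −∠Y = 83.2°
I = V/|Z| = 21/0.924 = 22.7 A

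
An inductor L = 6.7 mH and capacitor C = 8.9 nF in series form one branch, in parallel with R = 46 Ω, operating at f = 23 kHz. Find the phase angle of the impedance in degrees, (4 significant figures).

ω = 2πf = 144500 rad/s
X_L = ωL = 968.2 Ω
X_C = 1/(ωC) = 777.5 Ω
Branch 1: Z₁ = R = 46.00 Ω
Branch 2 (series LC): Z₂ = j(X_L − X_C) = j190.7 Ω
Parallel: Z = Z₁Z₂/(Z₁+Z₂), |Z| = 44.72 Ω, ∠Z = 13.56°

13.56°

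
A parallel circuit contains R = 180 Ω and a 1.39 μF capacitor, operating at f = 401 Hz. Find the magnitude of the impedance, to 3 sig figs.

152 Ω

ω = 2πf = 2520 rad/s
X_C = 1/(ωC) = 286 Ω
Parallel: admittances add. Y = 1/R + jωC
Y = (0.00556 + j0.00350) S
|Y| = 0.00657 S → |Z| = 1/|Y| = 152 Ω, ∠Z = −∠Y = -32.2°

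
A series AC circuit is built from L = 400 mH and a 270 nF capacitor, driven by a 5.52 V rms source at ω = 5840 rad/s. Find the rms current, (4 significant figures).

3.244 mA

X_L = ωL = 2336 Ω
X_C = 1/(ωC) = 634.2 Ω
Net reactance X = X_L − X_C = 1702 Ω
Z = j1702 Ω
|Z| = √(0² + 1702²) = 1702 Ω
I = V/|Z| = 5.52/1702 = 3.244 mA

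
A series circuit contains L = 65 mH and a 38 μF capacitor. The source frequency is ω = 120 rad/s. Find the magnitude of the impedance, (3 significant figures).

211 Ω

X_L = ωL = 7.80 Ω
X_C = 1/(ωC) = 219 Ω
Net reactance X = X_L − X_C = -211 Ω
Z = − j211 Ω
|Z| = √(0² + 211²) = 211 Ω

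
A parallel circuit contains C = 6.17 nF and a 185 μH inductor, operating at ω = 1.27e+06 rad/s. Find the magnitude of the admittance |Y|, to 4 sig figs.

X_L = ωL = 234.9 Ω
X_C = 1/(ωC) = 127.6 Ω
Parallel: admittances add. Y = 1/(jωL) + jωC
Y = (0 + j0.003580) S
|Y| = 0.003580 S → |Z| = 1/|Y| = 279.4 Ω, ∠Z = −∠Y = -90.00°

3.580 mS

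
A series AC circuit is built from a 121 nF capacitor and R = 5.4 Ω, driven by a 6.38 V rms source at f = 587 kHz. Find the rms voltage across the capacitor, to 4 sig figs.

2.445 V

ω = 2πf = 3.688e+06 rad/s
X_C = 1/(ωC) = 2.241 Ω
Z = 5.400 − j2.241 Ω
|Z| = √(5.400² + 2.241²) = 5.846 Ω
I = V/|Z| = 1.091 A
V_C = I·|Z_C| = 1.091 × 2.241 = 2.445 V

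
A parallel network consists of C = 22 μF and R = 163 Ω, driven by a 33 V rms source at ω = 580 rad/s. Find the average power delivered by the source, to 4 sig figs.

6.681 W

X_C = 1/(ωC) = 78.37 Ω
Parallel: admittances add. Y = 1/R + jωC
Y = (0.006135 + j0.01276) S
|Y| = 0.01416 S → |Z| = 1/|Y| = 70.63 Ω, ∠Z = −∠Y = -64.32°
I = V/|Z| = 467.2 mA
P = VI cos φ = 33 × 0.4672 × cos(-64.32°) = 6.681 W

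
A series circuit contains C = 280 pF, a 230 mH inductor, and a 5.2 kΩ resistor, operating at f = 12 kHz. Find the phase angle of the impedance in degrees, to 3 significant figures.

ω = 2πf = 75400 rad/s
X_L = ωL = 17300 Ω
X_C = 1/(ωC) = 47400 Ω
Net reactance X = X_L − X_C = -30000 Ω
Z = 5200 − j30000 Ω
|Z| = √(5200² + 30000²) = 30500 Ω
∠Z = arctan(-30000/5200) = -80.2°

-80.2°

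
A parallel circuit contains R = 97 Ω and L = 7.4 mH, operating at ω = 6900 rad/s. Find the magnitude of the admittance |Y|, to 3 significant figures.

X_L = ωL = 51.1 Ω
Parallel: admittances add. Y = 1/R + 1/(jωL)
Y = (0.0103 − j0.0196) S
|Y| = 0.0221 S → |Z| = 1/|Y| = 45.2 Ω, ∠Z = −∠Y = 62.2°

22.1 mS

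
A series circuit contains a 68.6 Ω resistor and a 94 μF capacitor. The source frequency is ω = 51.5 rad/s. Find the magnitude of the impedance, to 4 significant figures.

X_C = 1/(ωC) = 206.6 Ω
Z = 68.60 − j206.6 Ω
|Z| = √(68.60² + 206.6²) = 217.7 Ω

217.7 Ω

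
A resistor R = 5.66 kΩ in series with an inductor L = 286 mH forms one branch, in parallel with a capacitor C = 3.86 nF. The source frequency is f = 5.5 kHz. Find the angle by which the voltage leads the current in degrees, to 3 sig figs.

-52.7°

ω = 2πf = 34560 rad/s
X_L = ωL = 9880 Ω
X_C = 1/(ωC) = 7500 Ω
Branch 1 (R+jX_L): Z₁ = 5660 + j9880 Ω, |Z₁| = 11400 Ω
Branch 2 (−jX_C): Z₂ = −j7500 Ω
Parallel: Z = Z₁Z₂/(Z₁+Z₂), |Z| = 13900 Ω, ∠Z = -52.7°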